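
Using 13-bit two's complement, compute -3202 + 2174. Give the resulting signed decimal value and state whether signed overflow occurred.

-1028; no overflow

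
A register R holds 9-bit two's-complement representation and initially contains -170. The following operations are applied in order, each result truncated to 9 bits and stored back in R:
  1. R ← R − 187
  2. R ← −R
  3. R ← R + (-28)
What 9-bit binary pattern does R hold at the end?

Start: R = -170 = 101010110.
R = -170 − 187 = -357; wraps to 155 = 010011011
R = −(155) = -155 = 101100101
R = -155 + (-28) = -183 = 101001001

101001001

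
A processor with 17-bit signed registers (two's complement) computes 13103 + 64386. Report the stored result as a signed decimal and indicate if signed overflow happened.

13103 → 00011001100101111
64386 → 01111101110000010
  00011001100101111
+ 01111101110000010
= 10010111010110001
Result 10010111010110001: MSB = 1 → 77489 − 131072 = -53583.
Both addends are non-negative but the stored result is negative: signed overflow. The true value 13103 + 64386 = 77489 lies outside [-65536, 65535].

-53583; overflow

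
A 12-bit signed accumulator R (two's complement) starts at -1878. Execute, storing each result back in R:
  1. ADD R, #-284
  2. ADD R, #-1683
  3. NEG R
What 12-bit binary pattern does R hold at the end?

Start: R = -1878 = 100010101010.
R = -1878 + (-284) = -2162; wraps to 1934 = 011110001110
R = 1934 + (-1683) = 251 = 000011111011
R = −(251) = -251 = 111100000101

111100000101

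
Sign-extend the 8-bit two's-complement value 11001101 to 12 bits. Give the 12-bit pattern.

MSB of 11001101 is 1; replicate it into the new high bits.
1111|11001101 → 111111001101 (still -51).

111111001101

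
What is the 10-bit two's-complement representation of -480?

|-480| = 480 = 0111100000 in 10 bits.
Invert the bits: 1000011111. Add 1: 1000100000.
Check: 1000100000 reads as 544 − 1024 = -480.

1000100000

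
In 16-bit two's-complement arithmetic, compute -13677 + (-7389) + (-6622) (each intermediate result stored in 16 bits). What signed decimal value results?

-27688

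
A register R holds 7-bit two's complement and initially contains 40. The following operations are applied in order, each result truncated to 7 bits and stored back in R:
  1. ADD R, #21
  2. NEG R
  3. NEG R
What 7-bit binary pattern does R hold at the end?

0111101

Start: R = 40 = 0101000.
R = 40 + 21 = 61 = 0111101
R = −(61) = -61 = 1000011
R = −(-61) = 61 = 0111101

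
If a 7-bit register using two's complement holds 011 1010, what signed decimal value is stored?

MSB is 0, so the value is non-negative: 0111010 = 58.

58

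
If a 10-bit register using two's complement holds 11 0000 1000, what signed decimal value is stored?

MSB is 1, so the value is negative.
Invert: 0011110111. Add 1: 0011111000 = 248. So the value is −248.

-248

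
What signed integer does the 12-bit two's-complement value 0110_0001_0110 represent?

1558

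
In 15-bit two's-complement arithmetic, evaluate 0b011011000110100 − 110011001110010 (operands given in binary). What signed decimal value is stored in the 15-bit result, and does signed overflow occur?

0b011011000110100 → 011011000110100 = 13876 (signed)
110011001110010 = -6542 (signed)
Subtract via negate-and-add: invert 110011001110010 + 1 = 001100110001110 (i.e. 6542).
  011011000110100
+ 001100110001110
= 100111111000010
Result 100111111000010: MSB = 1 → 20418 − 32768 = -12350.
Both addends (after negating the subtrahend) are non-negative but the stored result is negative: signed overflow. The true value 13876 − (-6542) = 20418 lies outside [-16384, 16383].

-12350; overflow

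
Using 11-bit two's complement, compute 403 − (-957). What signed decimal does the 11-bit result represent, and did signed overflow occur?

-688; overflow

403 → 00110010011
-957 → 10001000011
Subtract via negate-and-add: invert 10001000011 + 1 = 01110111101 (i.e. 957).
  00110010011
+ 01110111101
= 10101010000
Result 10101010000: MSB = 1 → 1360 − 2048 = -688.
Both addends (after negating the subtrahend) are non-negative but the stored result is negative: signed overflow. The true value 403 − (-957) = 1360 lies outside [-1024, 1023].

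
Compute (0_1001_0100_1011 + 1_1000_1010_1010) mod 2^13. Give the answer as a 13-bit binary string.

  0100101001011
+ 1100010101010
= 0000111110101  (discard carry-out 1)

0000111110101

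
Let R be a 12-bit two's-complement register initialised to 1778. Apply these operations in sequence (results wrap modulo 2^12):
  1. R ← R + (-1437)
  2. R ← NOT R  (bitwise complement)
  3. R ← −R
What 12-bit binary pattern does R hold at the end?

Start: R = 1778 = 011011110010.
R = 1778 + (-1437) = 341 = 000101010101
R = NOT 000101010101 = 111010101010 = -342
R = −(-342) = 342 = 000101010110

000101010110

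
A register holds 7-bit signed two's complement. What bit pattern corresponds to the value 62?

0111110

62 is non-negative, so write it directly in 7 bits: 0111110.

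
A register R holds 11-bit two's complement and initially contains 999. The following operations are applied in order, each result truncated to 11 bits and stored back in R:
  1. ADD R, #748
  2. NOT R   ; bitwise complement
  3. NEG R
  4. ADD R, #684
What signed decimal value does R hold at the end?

Start: R = 999 = 01111100111.
R = 999 + 748 = 1747; wraps to -301 = 11011010011
R = NOT 11011010011 = 00100101100 = 300
R = −(300) = -300 = 11011010100
R = -300 + 684 = 384 = 00110000000

384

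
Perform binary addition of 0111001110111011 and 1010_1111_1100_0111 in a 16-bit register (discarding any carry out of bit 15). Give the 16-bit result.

0010001110000010

  0111001110111011
+ 1010111111000111
= 0010001110000010  (discard carry-out 1)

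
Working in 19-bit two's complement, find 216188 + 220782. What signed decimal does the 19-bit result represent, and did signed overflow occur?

216188 → 0110100110001111100
220782 → 0110101111001101110
  0110100110001111100
+ 0110101111001101110
= 1101010101011101010
Result 1101010101011101010: MSB = 1 → 436970 − 524288 = -87318.
Both addends are non-negative but the stored result is negative: signed overflow. The true value 216188 + 220782 = 436970 lies outside [-262144, 262143].

-87318; overflow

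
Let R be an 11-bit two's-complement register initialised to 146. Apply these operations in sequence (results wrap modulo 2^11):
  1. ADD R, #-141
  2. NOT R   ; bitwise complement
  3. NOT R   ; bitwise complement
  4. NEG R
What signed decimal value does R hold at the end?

-5

Start: R = 146 = 00010010010.
R = 146 + (-141) = 5 = 00000000101
R = NOT 00000000101 = 11111111010 = -6
R = NOT 11111111010 = 00000000101 = 5
R = −(5) = -5 = 11111111011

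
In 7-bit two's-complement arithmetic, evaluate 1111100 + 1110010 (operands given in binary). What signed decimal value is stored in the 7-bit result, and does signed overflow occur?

1111100 = -4 (signed)
1110010 = -14 (signed)
  1111100
+ 1110010
= 1101110  (discard carry-out 1)
Result 1101110: MSB = 1 → 110 − 128 = -18.
Both addends are negative and so is the stored result: no signed overflow.

-18; no overflow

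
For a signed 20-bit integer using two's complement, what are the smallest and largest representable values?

min = -524288, max = 524287

Minimum: −2^19 = -524288.
Maximum: 2^19 − 1 = 524287.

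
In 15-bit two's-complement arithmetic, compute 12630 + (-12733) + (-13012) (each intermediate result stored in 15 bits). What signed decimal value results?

12630 + (-12733) = -103 (111111110011001)
-103 + (-13012) = -13115 (100110011000101)

-13115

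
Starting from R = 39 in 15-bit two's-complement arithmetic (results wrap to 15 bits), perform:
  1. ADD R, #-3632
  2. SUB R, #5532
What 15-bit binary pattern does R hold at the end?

101110001011011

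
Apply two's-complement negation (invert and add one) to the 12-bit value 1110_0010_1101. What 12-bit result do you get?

000111010011

Invert: 000111010010. Add 1: 000111010011.
Check: 111000101101 = -467, 000111010011 = 467.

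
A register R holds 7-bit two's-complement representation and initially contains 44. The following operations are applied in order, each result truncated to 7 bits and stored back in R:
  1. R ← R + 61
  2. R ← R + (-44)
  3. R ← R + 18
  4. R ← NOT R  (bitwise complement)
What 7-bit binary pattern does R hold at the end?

Start: R = 44 = 0101100.
R = 44 + 61 = 105; wraps to -23 = 1101001
R = -23 + (-44) = -67; wraps to 61 = 0111101
R = 61 + 18 = 79; wraps to -49 = 1001111
R = NOT 1001111 = 0110000 = 48

0110000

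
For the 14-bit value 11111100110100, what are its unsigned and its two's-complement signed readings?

unsigned = 16180, signed = -204

Unsigned: 11111100110100 = 16180.
Signed: MSB=1 → 16180 − 16384 = -204.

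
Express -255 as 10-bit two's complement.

|-255| = 255 = 0011111111 in 10 bits.
Invert the bits: 1100000000. Add 1: 1100000001.
Check: 1100000001 reads as 769 − 1024 = -255.

1100000001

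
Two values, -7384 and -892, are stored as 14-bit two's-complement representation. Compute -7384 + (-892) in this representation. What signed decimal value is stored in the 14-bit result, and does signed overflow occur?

-7384 → 10001100101000
-892 → 11110010000100
  10001100101000
+ 11110010000100
= 01111110101100  (discard carry-out 1)
Result 01111110101100: MSB = 0 → value 8108.
Both addends are negative but the stored result is non-negative: signed overflow. The true value -7384 + (-892) = -8276 lies outside [-8192, 8191].

8108; overflow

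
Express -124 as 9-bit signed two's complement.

|-124| = 124 = 001111100 in 9 bits.
Invert the bits: 110000011. Add 1: 110000100.

110000100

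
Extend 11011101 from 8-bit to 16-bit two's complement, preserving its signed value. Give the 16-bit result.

1111111111011101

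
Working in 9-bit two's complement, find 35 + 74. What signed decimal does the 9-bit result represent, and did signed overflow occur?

35 → 000100011
74 → 001001010
  000100011
+ 001001010
= 001101101
Result 001101101: MSB = 0 → value 109.
Both addends are non-negative and so is the stored result: no signed overflow.

109; no overflow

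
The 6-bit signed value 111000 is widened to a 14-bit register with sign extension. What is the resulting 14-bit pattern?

MSB of 111000 is 1; replicate it into the new high bits.
11111111|111000 → 11111111111000 (still -8).

11111111111000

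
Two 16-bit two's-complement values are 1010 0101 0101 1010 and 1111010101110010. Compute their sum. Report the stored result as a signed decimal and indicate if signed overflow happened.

-25908; no overflow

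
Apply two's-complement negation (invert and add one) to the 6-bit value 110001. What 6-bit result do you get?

001111

Invert: 001110. Add 1: 001111.
Check: 110001 = -15, 001111 = 15.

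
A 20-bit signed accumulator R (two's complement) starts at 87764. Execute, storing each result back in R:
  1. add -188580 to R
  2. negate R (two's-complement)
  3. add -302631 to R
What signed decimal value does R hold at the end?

-201815

Start: R = 87764 = 00010101011011010100.
R = 87764 + (-188580) = -100816 = 11100111011000110000
R = −(-100816) = 100816 = 00011000100111010000
R = 100816 + (-302631) = -201815 = 11001110101110101001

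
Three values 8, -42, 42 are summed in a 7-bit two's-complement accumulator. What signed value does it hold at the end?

8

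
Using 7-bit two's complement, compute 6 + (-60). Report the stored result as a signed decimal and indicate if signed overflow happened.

-54; no overflow

6 → 0000110
-60 → 1000100
  0000110
+ 1000100
= 1001010
Result 1001010: MSB = 1 → 74 − 128 = -54.
Addends have opposite signs, so signed overflow cannot occur.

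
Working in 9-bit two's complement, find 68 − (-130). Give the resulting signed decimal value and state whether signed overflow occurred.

198; no overflow

68 → 001000100
-130 → 101111110
Subtract via negate-and-add: invert 101111110 + 1 = 010000010 (i.e. 130).
  001000100
+ 010000010
= 011000110
Result 011000110: MSB = 0 → value 198.
Both addends (after negating the subtrahend) are non-negative and so is the stored result: no signed overflow.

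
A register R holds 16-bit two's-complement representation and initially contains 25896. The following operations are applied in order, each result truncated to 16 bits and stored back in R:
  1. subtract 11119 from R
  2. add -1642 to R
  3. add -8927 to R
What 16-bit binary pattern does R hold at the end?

0001000001110000

Start: R = 25896 = 0110010100101000.
R = 25896 − 11119 = 14777 = 0011100110111001
R = 14777 + (-1642) = 13135 = 0011001101001111
R = 13135 + (-8927) = 4208 = 0001000001110000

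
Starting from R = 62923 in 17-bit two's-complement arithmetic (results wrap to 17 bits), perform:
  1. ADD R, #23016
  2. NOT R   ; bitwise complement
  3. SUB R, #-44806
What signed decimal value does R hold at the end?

-41134

Start: R = 62923 = 01111010111001011.
R = 62923 + 23016 = 85939; wraps to -45133 = 10100111110110011
R = NOT 10100111110110011 = 01011000001001100 = 45132
R = 45132 − (-44806) = 89938; wraps to -41134 = 10101111101010010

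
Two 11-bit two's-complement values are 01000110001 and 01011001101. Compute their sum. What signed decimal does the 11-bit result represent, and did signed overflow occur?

01000110001 = 561 (signed)
01011001101 = 717 (signed)
  01000110001
+ 01011001101
= 10011111110
Result 10011111110: MSB = 1 → 1278 − 2048 = -770.
Both addends are non-negative but the stored result is negative: signed overflow. The true value 561 + 717 = 1278 lies outside [-1024, 1023].

-770; overflow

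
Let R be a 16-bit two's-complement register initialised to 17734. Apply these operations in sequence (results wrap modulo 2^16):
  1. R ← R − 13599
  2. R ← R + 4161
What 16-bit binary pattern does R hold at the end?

Start: R = 17734 = 0100010101000110.
R = 17734 − 13599 = 4135 = 0001000000100111
R = 4135 + 4161 = 8296 = 0010000001101000

0010000001101000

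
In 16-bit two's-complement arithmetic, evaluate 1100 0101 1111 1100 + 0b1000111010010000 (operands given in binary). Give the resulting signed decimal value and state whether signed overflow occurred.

1100 0101 1111 1100 → 1100010111111100 = -14852 (signed)
0b1000111010010000 → 1000111010010000 = -29040 (signed)
  1100010111111100
+ 1000111010010000
= 0101010010001100  (discard carry-out 1)
Result 0101010010001100: MSB = 0 → value 21644.
Both addends are negative but the stored result is non-negative: signed overflow. The true value -14852 + (-29040) = -43892 lies outside [-32768, 32767].

21644; overflow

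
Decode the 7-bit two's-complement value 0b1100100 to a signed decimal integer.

-28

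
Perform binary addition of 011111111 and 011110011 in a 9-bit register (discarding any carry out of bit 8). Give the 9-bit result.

111110010

  011111111
+ 011110011
= 111110010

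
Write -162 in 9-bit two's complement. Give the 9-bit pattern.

|-162| = 162 = 010100010 in 9 bits.
Invert the bits: 101011101. Add 1: 101011110.
Check: 101011110 reads as 350 − 512 = -162.

101011110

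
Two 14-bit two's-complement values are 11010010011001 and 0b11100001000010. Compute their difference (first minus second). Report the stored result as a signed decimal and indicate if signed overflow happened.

11010010011001 = -2919 (signed)
0b11100001000010 → 11100001000010 = -1982 (signed)
Subtract via negate-and-add: invert 11100001000010 + 1 = 00011110111110 (i.e. 1982).
  11010010011001
+ 00011110111110
= 11110001010111
Result 11110001010111: MSB = 1 → 15447 − 16384 = -937.
Addends (after negating the subtrahend) have opposite signs, so signed overflow cannot occur.

-937; no overflow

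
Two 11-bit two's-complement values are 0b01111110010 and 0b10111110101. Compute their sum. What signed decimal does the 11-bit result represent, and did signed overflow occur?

0b01111110010 → 01111110010 = 1010 (signed)
0b10111110101 → 10111110101 = -523 (signed)
  01111110010
+ 10111110101
= 00111100111  (discard carry-out 1)
Result 00111100111: MSB = 0 → value 487.
Addends have opposite signs, so signed overflow cannot occur.

487; no overflow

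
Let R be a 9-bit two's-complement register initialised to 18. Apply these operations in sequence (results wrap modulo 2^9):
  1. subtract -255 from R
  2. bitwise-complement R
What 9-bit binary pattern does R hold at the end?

Start: R = 18 = 000010010.
R = 18 − (-255) = 273; wraps to -239 = 100010001
R = NOT 100010001 = 011101110 = 238

011101110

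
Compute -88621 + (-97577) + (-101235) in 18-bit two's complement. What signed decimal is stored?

-88621 + (-97577) = -186198 → wraps to 75946 (010010100010101010)
75946 + (-101235) = -25289 (111001110100110111)

-25289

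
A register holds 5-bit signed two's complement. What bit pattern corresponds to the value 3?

00011

3 is non-negative, so write it directly in 5 bits: 00011.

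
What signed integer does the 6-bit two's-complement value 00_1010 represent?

MSB is 0, so the value is non-negative: 001010 = 10.

10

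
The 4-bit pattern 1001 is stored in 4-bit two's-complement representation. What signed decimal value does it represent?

-7

MSB is 1, so the value is negative.
Invert: 0110. Add 1: 0111 = 7. So the value is −7.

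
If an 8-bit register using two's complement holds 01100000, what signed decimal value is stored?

96

MSB is 0, so the value is non-negative: 01100000 = 96.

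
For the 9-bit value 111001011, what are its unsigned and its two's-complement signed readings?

unsigned = 459, signed = -53

Unsigned: 111001011 = 459.
Signed: MSB=1 → 459 − 512 = -53.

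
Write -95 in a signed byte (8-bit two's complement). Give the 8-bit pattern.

10100001

|-95| = 95 = 01011111 in 8 bits.
Invert the bits: 10100000. Add 1: 10100001.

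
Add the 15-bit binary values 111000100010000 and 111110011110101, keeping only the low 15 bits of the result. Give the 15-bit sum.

110111000000101

  111000100010000
+ 111110011110101
= 110111000000101  (discard carry-out 1)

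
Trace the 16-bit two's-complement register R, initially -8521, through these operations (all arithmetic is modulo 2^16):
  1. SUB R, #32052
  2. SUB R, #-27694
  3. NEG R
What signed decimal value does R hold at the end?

Start: R = -8521 = 1101111010110111.
R = -8521 − 32052 = -40573; wraps to 24963 = 0110000110000011
R = 24963 − (-27694) = 52657; wraps to -12879 = 1100110110110001
R = −(-12879) = 12879 = 0011001001001111

12879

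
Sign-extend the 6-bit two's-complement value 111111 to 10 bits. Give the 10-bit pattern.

MSB of 111111 is 1; replicate it into the new high bits.
1111|111111 → 1111111111 (still -1).

1111111111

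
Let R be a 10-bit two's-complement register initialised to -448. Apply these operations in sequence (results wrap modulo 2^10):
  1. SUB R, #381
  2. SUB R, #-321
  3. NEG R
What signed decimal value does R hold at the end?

508

Start: R = -448 = 1001000000.
R = -448 − 381 = -829; wraps to 195 = 0011000011
R = 195 − (-321) = 516; wraps to -508 = 1000000100
R = −(-508) = 508 = 0111111100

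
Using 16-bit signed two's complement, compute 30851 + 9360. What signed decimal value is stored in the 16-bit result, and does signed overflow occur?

-25325; overflow

30851 → 0111100010000011
9360 → 0010010010010000
  0111100010000011
+ 0010010010010000
= 1001110100010011
Result 1001110100010011: MSB = 1 → 40211 − 65536 = -25325.
Both addends are non-negative but the stored result is negative: signed overflow. The true value 30851 + 9360 = 40211 lies outside [-32768, 32767].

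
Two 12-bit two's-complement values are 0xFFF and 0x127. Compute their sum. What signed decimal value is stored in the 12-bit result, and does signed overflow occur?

294; no overflow

0xFFF = 111111111111 = -1 (signed)
0x127 = 000100100111 = 295 (signed)
  111111111111
+ 000100100111
= 000100100110  (discard carry-out 1)
Result 000100100110: MSB = 0 → value 294.
Addends have opposite signs, so signed overflow cannot occur.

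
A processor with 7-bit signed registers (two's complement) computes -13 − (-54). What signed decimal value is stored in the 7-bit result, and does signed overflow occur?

41; no overflow

-13 → 1110011
-54 → 1001010
Subtract via negate-and-add: invert 1001010 + 1 = 0110110 (i.e. 54).
  1110011
+ 0110110
= 0101001  (discard carry-out 1)
Result 0101001: MSB = 0 → value 41.
Addends (after negating the subtrahend) have opposite signs, so signed overflow cannot occur.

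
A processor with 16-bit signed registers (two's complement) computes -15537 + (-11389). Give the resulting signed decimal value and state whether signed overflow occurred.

-15537 → 1100001101001111
-11389 → 1101001110000011
  1100001101001111
+ 1101001110000011
= 1001011011010010  (discard carry-out 1)
Result 1001011011010010: MSB = 1 → 38610 − 65536 = -26926.
Both addends are negative and so is the stored result: no signed overflow.

-26926; no overflow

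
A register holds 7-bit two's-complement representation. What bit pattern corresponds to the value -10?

|-10| = 10 = 0001010 in 7 bits.
Invert the bits: 1110101. Add 1: 1110110.
Check: 1110110 reads as 118 − 128 = -10.

1110110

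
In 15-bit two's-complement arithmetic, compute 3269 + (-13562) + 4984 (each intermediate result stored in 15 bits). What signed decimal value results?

3269 + (-13562) = -10293 (101011111001011)
-10293 + 4984 = -5309 (110101101000011)

-5309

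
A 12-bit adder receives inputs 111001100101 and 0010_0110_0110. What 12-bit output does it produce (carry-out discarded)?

  111001100101
+ 001001100110
= 000011001011  (discard carry-out 1)

000011001011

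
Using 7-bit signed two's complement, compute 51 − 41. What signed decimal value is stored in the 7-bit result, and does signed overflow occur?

51 → 0110011
41 → 0101001
Subtract via negate-and-add: invert 0101001 + 1 = 1010111 (i.e. -41).
  0110011
+ 1010111
= 0001010  (discard carry-out 1)
Result 0001010: MSB = 0 → value 10.
Addends (after negating the subtrahend) have opposite signs, so signed overflow cannot occur.

10; no overflow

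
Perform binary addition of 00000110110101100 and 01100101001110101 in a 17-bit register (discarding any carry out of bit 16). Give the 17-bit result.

01101100000100001

  00000110110101100
+ 01100101001110101
= 01101100000100001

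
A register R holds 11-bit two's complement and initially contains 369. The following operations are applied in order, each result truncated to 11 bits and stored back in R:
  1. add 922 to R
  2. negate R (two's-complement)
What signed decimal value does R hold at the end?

Start: R = 369 = 00101110001.
R = 369 + 922 = 1291; wraps to -757 = 10100001011
R = −(-757) = 757 = 01011110101

757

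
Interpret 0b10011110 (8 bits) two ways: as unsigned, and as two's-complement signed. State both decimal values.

unsigned = 158, signed = -98

Unsigned: 10011110 = 158.
Signed: MSB=1 → 158 − 256 = -98.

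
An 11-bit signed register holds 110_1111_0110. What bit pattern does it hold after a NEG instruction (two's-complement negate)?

Invert: 00100001001. Add 1: 00100001010.
Check: 11011110110 = -266, 00100001010 = 266.

00100001010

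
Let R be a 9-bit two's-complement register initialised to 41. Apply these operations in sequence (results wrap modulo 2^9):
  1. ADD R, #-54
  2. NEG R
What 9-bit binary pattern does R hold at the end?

Start: R = 41 = 000101001.
R = 41 + (-54) = -13 = 111110011
R = −(-13) = 13 = 000001101

000001101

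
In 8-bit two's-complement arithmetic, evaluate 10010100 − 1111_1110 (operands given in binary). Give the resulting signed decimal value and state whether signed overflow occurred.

-106; no overflow

10010100 = -108 (signed)
1111_1110 → 11111110 = -2 (signed)
Subtract via negate-and-add: invert 11111110 + 1 = 00000010 (i.e. 2).
  10010100
+ 00000010
= 10010110
Result 10010110: MSB = 1 → 150 − 256 = -106.
Addends (after negating the subtrahend) have opposite signs, so signed overflow cannot occur.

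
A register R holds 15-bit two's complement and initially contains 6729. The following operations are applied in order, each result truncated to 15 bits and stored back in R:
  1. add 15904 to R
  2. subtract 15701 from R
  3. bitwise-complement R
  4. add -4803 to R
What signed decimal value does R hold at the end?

-11736

Start: R = 6729 = 001101001001001.
R = 6729 + 15904 = 22633; wraps to -10135 = 101100001101001
R = -10135 − 15701 = -25836; wraps to 6932 = 001101100010100
R = NOT 001101100010100 = 110010011101011 = -6933
R = -6933 + (-4803) = -11736 = 101001000101000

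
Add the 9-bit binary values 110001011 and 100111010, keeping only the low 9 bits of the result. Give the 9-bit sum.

011000101

  110001011
+ 100111010
= 011000101  (discard carry-out 1)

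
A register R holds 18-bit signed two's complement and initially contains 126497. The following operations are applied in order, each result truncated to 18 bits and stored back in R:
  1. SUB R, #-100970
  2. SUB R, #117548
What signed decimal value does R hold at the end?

109919

Start: R = 126497 = 011110111000100001.
R = 126497 − (-100970) = 227467; wraps to -34677 = 110111100010001011
R = -34677 − 117548 = -152225; wraps to 109919 = 011010110101011111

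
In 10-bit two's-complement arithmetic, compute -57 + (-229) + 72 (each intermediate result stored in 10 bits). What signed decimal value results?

-57 + (-229) = -286 (1011100010)
-286 + 72 = -214 (1100101010)

-214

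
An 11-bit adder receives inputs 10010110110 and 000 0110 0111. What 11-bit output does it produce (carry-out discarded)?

10100011101

  10010110110
+ 00001100111
= 10100011101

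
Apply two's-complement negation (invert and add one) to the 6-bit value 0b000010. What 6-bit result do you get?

111110

Invert: 111101. Add 1: 111110.
Check: 000010 = 2, 111110 = -2.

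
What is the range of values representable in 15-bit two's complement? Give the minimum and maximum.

min = -16384, max = 16383

Minimum: −2^14 = -16384.
Maximum: 2^14 − 1 = 16383.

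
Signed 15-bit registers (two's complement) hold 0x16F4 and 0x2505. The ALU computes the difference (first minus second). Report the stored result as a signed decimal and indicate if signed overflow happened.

0x16F4 = 001011011110100 = 5876 (signed)
0x2505 = 010010100000101 = 9477 (signed)
Subtract via negate-and-add: invert 010010100000101 + 1 = 101101011111011 (i.e. -9477).
  001011011110100
+ 101101011111011
= 111000111101111
Result 111000111101111: MSB = 1 → 29167 − 32768 = -3601.
Addends (after negating the subtrahend) have opposite signs, so signed overflow cannot occur.

-3601; no overflow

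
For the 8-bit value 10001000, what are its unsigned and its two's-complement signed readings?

Unsigned: 10001000 = 136.
Signed: MSB=1 → 136 − 256 = -120.

unsigned = 136, signed = -120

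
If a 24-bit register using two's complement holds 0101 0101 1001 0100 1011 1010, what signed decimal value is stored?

5608634

MSB is 0, so the value is non-negative: 010101011001010010111010 = 5608634.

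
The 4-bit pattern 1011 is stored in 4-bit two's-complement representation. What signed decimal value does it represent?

-5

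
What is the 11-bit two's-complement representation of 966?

01111000110

966 is non-negative, so write it directly in 11 bits: 01111000110.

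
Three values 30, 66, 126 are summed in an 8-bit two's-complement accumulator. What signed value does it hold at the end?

-34

30 + 66 = 96 (01100000)
96 + 126 = 222 → wraps to -34 (11011110)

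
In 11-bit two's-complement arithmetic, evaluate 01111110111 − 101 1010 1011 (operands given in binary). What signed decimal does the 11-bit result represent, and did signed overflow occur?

01111110111 = 1015 (signed)
101 1010 1011 → 10110101011 = -597 (signed)
Subtract via negate-and-add: invert 10110101011 + 1 = 01001010101 (i.e. 597).
  01111110111
+ 01001010101
= 11001001100
Result 11001001100: MSB = 1 → 1612 − 2048 = -436.
Both addends (after negating the subtrahend) are non-negative but the stored result is negative: signed overflow. The true value 1015 − (-597) = 1612 lies outside [-1024, 1023].

-436; overflow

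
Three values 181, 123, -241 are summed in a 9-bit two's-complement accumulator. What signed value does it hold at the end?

181 + 123 = 304 → wraps to -208 (100110000)
-208 + (-241) = -449 → wraps to 63 (000111111)

63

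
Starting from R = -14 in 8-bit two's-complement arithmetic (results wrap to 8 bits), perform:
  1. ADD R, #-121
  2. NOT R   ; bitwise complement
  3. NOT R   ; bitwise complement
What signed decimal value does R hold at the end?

Start: R = -14 = 11110010.
R = -14 + (-121) = -135; wraps to 121 = 01111001
R = NOT 01111001 = 10000110 = -122
R = NOT 10000110 = 01111001 = 121

121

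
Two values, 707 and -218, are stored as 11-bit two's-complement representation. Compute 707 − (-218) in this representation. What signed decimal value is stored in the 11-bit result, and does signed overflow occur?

925; no overflow

707 → 01011000011
-218 → 11100100110
Subtract via negate-and-add: invert 11100100110 + 1 = 00011011010 (i.e. 218).
  01011000011
+ 00011011010
= 01110011101
Result 01110011101: MSB = 0 → value 925.
Both addends (after negating the subtrahend) are non-negative and so is the stored result: no signed overflow.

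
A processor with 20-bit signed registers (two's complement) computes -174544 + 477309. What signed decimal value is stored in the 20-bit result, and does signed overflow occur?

302765; no overflow

-174544 → 11010101011000110000
477309 → 01110100100001111101
  11010101011000110000
+ 01110100100001111101
= 01001001111010101101  (discard carry-out 1)
Result 01001001111010101101: MSB = 0 → value 302765.
Addends have opposite signs, so signed overflow cannot occur.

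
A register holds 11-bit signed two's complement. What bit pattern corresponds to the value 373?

00101110101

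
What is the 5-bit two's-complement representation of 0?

00000

0 is non-negative, so write it directly in 5 bits: 00000.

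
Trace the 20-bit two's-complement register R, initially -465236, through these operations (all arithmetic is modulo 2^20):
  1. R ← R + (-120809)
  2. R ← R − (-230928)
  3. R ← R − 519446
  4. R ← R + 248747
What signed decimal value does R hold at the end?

422760

Start: R = -465236 = 10001110011010101100.
R = -465236 + (-120809) = -586045; wraps to 462531 = 01110000111011000011
R = 462531 − (-230928) = 693459; wraps to -355117 = 10101001010011010011
R = -355117 − 519446 = -874563; wraps to 174013 = 00101010011110111101
R = 174013 + 248747 = 422760 = 01100111001101101000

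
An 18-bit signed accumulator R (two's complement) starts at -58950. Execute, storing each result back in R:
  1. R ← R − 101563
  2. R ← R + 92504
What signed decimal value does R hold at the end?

-68009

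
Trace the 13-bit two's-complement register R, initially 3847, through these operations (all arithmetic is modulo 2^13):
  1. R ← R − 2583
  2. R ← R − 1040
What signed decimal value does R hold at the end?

224

Start: R = 3847 = 0111100000111.
R = 3847 − 2583 = 1264 = 0010011110000
R = 1264 − 1040 = 224 = 0000011100000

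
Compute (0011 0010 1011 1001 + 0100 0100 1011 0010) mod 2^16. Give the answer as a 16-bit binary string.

  0011001010111001
+ 0100010010110010
= 0111011101101011

0111011101101011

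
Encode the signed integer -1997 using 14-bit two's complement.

11100000110011

|-1997| = 1997 = 00011111001101 in 14 bits.
Invert the bits: 11100000110010. Add 1: 11100000110011.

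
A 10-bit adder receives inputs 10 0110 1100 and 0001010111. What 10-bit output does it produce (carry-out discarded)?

  1001101100
+ 0001010111
= 1011000011

1011000011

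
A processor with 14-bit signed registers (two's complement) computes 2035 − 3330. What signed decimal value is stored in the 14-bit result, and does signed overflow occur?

2035 → 00011111110011
3330 → 00110100000010
Subtract via negate-and-add: invert 00110100000010 + 1 = 11001011111110 (i.e. -3330).
  00011111110011
+ 11001011111110
= 11101011110001
Result 11101011110001: MSB = 1 → 15089 − 16384 = -1295.
Addends (after negating the subtrahend) have opposite signs, so signed overflow cannot occur.

-1295; no overflow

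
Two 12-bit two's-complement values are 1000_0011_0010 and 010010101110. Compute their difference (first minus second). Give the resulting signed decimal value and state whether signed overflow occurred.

1000_0011_0010 → 100000110010 = -1998 (signed)
010010101110 = 1198 (signed)
Subtract via negate-and-add: invert 010010101110 + 1 = 101101010010 (i.e. -1198).
  100000110010
+ 101101010010
= 001110000100  (discard carry-out 1)
Result 001110000100: MSB = 0 → value 900.
Both addends (after negating the subtrahend) are negative but the stored result is non-negative: signed overflow. The true value -1998 − 1198 = -3196 lies outside [-2048, 2047].

900; overflow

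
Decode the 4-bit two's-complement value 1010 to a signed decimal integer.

-6

MSB is 1, so the value is negative.
Invert: 0101. Add 1: 0110 = 6. So the value is −6.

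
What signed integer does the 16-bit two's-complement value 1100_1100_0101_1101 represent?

-13219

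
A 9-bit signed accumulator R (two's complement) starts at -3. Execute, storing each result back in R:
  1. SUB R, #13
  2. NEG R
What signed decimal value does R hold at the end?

Start: R = -3 = 111111101.
R = -3 − 13 = -16 = 111110000
R = −(-16) = 16 = 000010000

16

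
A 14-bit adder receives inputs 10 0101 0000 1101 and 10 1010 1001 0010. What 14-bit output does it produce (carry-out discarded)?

  10010100001101
+ 10101010010010
= 00111110011111  (discard carry-out 1)

00111110011111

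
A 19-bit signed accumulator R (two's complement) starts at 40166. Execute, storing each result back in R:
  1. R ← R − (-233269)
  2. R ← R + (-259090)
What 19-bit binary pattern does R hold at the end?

Start: R = 40166 = 0001001110011100110.
R = 40166 − (-233269) = 273435; wraps to -250853 = 1000010110000011011
R = -250853 + (-259090) = -509943; wraps to 14345 = 0000011100000001001

0000011100000001001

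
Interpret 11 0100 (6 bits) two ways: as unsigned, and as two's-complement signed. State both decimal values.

unsigned = 52, signed = -12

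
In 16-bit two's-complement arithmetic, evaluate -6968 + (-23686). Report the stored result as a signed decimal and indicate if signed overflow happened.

-6968 → 1110010011001000
-23686 → 1010001101111010
  1110010011001000
+ 1010001101111010
= 1000100001000010  (discard carry-out 1)
Result 1000100001000010: MSB = 1 → 34882 − 65536 = -30654.
Both addends are negative and so is the stored result: no signed overflow.

-30654; no overflow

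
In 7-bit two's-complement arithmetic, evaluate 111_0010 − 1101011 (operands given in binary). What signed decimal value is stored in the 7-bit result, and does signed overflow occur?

7; no overflow

111_0010 → 1110010 = -14 (signed)
1101011 = -21 (signed)
Subtract via negate-and-add: invert 1101011 + 1 = 0010101 (i.e. 21).
  1110010
+ 0010101
= 0000111  (discard carry-out 1)
Result 0000111: MSB = 0 → value 7.
Addends (after negating the subtrahend) have opposite signs, so signed overflow cannot occur.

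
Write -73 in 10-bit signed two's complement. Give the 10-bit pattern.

1110110111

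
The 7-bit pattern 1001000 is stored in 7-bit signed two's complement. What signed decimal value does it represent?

-56

MSB is 1, so the value is negative.
Unsigned reading: 72. Subtract 2^7 = 128: 72 − 128 = -56.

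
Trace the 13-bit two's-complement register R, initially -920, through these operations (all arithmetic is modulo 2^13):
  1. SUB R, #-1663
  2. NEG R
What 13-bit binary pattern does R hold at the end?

Start: R = -920 = 1110001101000.
R = -920 − (-1663) = 743 = 0001011100111
R = −(743) = -743 = 1110100011001

1110100011001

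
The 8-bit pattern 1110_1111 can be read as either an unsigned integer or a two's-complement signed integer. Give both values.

unsigned = 239, signed = -17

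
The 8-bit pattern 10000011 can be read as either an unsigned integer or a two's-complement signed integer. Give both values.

unsigned = 131, signed = -125

Unsigned: 10000011 = 131.
Signed: MSB=1 → 131 − 256 = -125.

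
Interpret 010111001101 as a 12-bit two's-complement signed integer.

MSB is 0, so the value is non-negative: 010111001101 = 1485.

1485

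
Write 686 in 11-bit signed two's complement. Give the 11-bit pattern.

01010101110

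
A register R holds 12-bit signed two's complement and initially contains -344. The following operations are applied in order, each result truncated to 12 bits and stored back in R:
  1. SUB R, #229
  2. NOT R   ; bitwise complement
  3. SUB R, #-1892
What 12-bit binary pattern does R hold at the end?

100110100000

Start: R = -344 = 111010101000.
R = -344 − 229 = -573 = 110111000011
R = NOT 110111000011 = 001000111100 = 572
R = 572 − (-1892) = 2464; wraps to -1632 = 100110100000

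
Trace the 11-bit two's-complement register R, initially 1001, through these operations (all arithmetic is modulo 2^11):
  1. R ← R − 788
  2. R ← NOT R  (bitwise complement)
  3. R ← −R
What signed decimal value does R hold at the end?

Start: R = 1001 = 01111101001.
R = 1001 − 788 = 213 = 00011010101
R = NOT 00011010101 = 11100101010 = -214
R = −(-214) = 214 = 00011010110

214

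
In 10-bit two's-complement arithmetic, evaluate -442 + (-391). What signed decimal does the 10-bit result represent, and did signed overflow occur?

191; overflow

-442 → 1001000110
-391 → 1001111001
  1001000110
+ 1001111001
= 0010111111  (discard carry-out 1)
Result 0010111111: MSB = 0 → value 191.
Both addends are negative but the stored result is non-negative: signed overflow. The true value -442 + (-391) = -833 lies outside [-512, 511].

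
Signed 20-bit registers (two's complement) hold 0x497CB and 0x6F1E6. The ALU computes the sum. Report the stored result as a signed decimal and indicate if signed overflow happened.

0x497CB = 01001001011111001011 = 301003 (signed)
0x6F1E6 = 01101111000111100110 = 455142 (signed)
  01001001011111001011
+ 01101111000111100110
= 10111000100110110001
Result 10111000100110110001: MSB = 1 → 756145 − 1048576 = -292431.
Both addends are non-negative but the stored result is negative: signed overflow. The true value 301003 + 455142 = 756145 lies outside [-524288, 524287].

-292431; overflow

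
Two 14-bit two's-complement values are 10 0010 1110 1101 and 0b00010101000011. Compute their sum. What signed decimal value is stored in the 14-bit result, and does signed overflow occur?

10 0010 1110 1101 → 10001011101101 = -7443 (signed)
0b00010101000011 → 00010101000011 = 1347 (signed)
  10001011101101
+ 00010101000011
= 10100000110000
Result 10100000110000: MSB = 1 → 10288 − 16384 = -6096.
Addends have opposite signs, so signed overflow cannot occur.

-6096; no overflow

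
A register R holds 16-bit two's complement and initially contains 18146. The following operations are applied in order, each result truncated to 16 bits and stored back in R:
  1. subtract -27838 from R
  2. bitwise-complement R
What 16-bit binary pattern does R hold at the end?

0100110001011111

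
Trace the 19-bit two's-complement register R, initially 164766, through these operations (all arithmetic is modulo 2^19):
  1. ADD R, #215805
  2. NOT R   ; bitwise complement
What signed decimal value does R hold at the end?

Start: R = 164766 = 0101000001110011110.
R = 164766 + 215805 = 380571; wraps to -143717 = 1011100111010011011
R = NOT 1011100111010011011 = 0100011000101100100 = 143716

143716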